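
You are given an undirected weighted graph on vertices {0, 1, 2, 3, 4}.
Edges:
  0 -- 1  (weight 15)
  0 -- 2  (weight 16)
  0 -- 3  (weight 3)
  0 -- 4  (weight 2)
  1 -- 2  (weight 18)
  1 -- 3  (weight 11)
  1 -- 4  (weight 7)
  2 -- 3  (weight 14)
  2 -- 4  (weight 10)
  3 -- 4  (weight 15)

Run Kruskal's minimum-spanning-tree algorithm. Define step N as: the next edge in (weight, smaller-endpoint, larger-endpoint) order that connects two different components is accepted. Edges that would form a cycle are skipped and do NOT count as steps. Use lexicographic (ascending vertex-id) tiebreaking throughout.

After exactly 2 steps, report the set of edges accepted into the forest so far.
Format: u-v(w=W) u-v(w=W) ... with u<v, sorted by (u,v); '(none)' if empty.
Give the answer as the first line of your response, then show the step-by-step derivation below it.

0-3(w=3) 0-4(w=2)

step 1: add edge 0-4 (w=2); MST = {0-4(w=2)}
step 2: add edge 0-3 (w=3); MST = {0-3(w=3) 0-4(w=2)}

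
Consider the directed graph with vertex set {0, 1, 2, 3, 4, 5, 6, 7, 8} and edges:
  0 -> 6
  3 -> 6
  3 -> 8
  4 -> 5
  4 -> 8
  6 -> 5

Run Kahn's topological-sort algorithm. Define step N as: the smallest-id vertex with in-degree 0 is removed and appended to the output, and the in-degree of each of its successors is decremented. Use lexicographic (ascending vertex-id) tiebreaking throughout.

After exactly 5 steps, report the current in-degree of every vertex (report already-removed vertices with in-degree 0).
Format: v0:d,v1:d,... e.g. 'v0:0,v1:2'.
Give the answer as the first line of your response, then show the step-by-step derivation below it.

v0:0,v1:0,v2:0,v3:0,v4:0,v5:1,v6:0,v7:0,v8:0

step 1: output 0; order=[0]; indeg=(0,0,0,0,0,2,1,0,2)
step 2: output 1; order=[0,1]; indeg=(0,0,0,0,0,2,1,0,2)
step 3: output 2; order=[0,1,2]; indeg=(0,0,0,0,0,2,1,0,2)
step 4: output 3; order=[0,1,2,3]; indeg=(0,0,0,0,0,2,0,0,1)
step 5: output 4; order=[0,1,2,3,4]; indeg=(0,0,0,0,0,1,0,0,0)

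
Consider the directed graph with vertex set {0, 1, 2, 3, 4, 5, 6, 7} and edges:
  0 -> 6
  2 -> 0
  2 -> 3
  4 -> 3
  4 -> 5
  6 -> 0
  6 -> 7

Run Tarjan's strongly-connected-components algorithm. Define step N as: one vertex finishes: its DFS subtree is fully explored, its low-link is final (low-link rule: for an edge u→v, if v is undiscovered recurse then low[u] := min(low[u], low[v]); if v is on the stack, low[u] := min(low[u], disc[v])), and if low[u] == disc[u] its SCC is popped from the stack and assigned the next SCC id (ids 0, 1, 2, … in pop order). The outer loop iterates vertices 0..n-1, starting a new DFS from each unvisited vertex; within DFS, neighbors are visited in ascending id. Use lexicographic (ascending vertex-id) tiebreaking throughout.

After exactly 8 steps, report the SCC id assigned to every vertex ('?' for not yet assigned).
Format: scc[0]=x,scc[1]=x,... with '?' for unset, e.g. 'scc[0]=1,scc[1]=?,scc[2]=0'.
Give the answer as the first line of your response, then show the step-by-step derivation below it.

scc[0]=1,scc[1]=2,scc[2]=4,scc[3]=3,scc[4]=6,scc[5]=5,scc[6]=1,scc[7]=0

step 1: low=(low[0]=0,low[1]=?,low[2]=?,low[3]=?,low[4]=?,low[5]=?,low[6]=0,low[7]=2); scc=(scc[0]=?,scc[1]=?,scc[2]=?,scc[3]=?,scc[4]=?,scc[5]=?,scc[6]=?,scc[7]=0)
step 2: low=(low[0]=0,low[1]=?,low[2]=?,low[3]=?,low[4]=?,low[5]=?,low[6]=0,low[7]=2); scc=(scc[0]=?,scc[1]=?,scc[2]=?,scc[3]=?,scc[4]=?,scc[5]=?,scc[6]=?,scc[7]=0)
step 3: low=(low[0]=0,low[1]=?,low[2]=?,low[3]=?,low[4]=?,low[5]=?,low[6]=0,low[7]=2); scc=(scc[0]=1,scc[1]=?,scc[2]=?,scc[3]=?,scc[4]=?,scc[5]=?,scc[6]=1,scc[7]=0)
step 4: low=(low[0]=0,low[1]=3,low[2]=?,low[3]=?,low[4]=?,low[5]=?,low[6]=0,low[7]=2); scc=(scc[0]=1,scc[1]=2,scc[2]=?,scc[3]=?,scc[4]=?,scc[5]=?,scc[6]=1,scc[7]=0)
step 5: low=(low[0]=0,low[1]=3,low[2]=4,low[3]=5,low[4]=?,low[5]=?,low[6]=0,low[7]=2); scc=(scc[0]=1,scc[1]=2,scc[2]=?,scc[3]=3,scc[4]=?,scc[5]=?,scc[6]=1,scc[7]=0)
step 6: low=(low[0]=0,low[1]=3,low[2]=4,low[3]=5,low[4]=?,low[5]=?,low[6]=0,low[7]=2); scc=(scc[0]=1,scc[1]=2,scc[2]=4,scc[3]=3,scc[4]=?,scc[5]=?,scc[6]=1,scc[7]=0)
step 7: low=(low[0]=0,low[1]=3,low[2]=4,low[3]=5,low[4]=6,low[5]=7,low[6]=0,low[7]=2); scc=(scc[0]=1,scc[1]=2,scc[2]=4,scc[3]=3,scc[4]=?,scc[5]=5,scc[6]=1,scc[7]=0)
step 8: low=(low[0]=0,low[1]=3,low[2]=4,low[3]=5,low[4]=6,low[5]=7,low[6]=0,low[7]=2); scc=(scc[0]=1,scc[1]=2,scc[2]=4,scc[3]=3,scc[4]=6,scc[5]=5,scc[6]=1,scc[7]=0)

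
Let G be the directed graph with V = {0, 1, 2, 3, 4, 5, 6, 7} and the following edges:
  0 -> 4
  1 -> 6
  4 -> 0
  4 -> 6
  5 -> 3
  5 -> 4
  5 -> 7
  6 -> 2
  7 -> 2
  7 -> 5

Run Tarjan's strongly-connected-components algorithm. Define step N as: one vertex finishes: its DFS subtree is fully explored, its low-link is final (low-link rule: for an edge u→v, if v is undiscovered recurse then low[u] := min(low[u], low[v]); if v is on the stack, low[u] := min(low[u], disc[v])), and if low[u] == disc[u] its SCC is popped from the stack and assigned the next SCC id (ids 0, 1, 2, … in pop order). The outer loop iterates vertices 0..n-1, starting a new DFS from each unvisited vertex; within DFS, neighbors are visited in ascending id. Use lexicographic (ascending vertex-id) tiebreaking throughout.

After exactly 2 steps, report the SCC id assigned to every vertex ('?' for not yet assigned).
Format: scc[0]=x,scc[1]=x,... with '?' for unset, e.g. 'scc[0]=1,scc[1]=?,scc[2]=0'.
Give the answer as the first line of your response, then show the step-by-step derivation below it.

scc[0]=?,scc[1]=?,scc[2]=0,scc[3]=?,scc[4]=?,scc[5]=?,scc[6]=1,scc[7]=?

step 1: low=(low[0]=0,low[1]=?,low[2]=3,low[3]=?,low[4]=0,low[5]=?,low[6]=2,low[7]=?); scc=(scc[0]=?,scc[1]=?,scc[2]=0,scc[3]=?,scc[4]=?,scc[5]=?,scc[6]=?,scc[7]=?)
step 2: low=(low[0]=0,low[1]=?,low[2]=3,low[3]=?,low[4]=0,low[5]=?,low[6]=2,low[7]=?); scc=(scc[0]=?,scc[1]=?,scc[2]=0,scc[3]=?,scc[4]=?,scc[5]=?,scc[6]=1,scc[7]=?)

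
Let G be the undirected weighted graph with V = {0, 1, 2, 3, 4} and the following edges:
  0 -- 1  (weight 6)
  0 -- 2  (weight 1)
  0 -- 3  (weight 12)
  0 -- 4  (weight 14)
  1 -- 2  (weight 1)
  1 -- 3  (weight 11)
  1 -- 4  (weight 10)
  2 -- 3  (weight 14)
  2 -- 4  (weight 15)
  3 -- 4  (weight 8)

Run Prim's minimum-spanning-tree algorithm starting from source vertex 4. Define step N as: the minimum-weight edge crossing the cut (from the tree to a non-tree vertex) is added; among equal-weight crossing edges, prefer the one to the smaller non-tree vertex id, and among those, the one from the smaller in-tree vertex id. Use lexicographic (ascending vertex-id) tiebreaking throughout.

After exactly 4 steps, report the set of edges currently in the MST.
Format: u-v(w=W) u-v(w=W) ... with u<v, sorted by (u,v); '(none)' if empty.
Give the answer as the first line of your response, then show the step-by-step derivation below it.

0-2(w=1) 1-2(w=1) 1-4(w=10) 3-4(w=8)

step 1: add edge 3-4 (w=8); MST = {3-4(w=8)}
step 2: add edge 1-4 (w=10); MST = {1-4(w=10) 3-4(w=8)}
step 3: add edge 1-2 (w=1); MST = {1-2(w=1) 1-4(w=10) 3-4(w=8)}
step 4: add edge 0-2 (w=1); MST = {0-2(w=1) 1-2(w=1) 1-4(w=10) 3-4(w=8)}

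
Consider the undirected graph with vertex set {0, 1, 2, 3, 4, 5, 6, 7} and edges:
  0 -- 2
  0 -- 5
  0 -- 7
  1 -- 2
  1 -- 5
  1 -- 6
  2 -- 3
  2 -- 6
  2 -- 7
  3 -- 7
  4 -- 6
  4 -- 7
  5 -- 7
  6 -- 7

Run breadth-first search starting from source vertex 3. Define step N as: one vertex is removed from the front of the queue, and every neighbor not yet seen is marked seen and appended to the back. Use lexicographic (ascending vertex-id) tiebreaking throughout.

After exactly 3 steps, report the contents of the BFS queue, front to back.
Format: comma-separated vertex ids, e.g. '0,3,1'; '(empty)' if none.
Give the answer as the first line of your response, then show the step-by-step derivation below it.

0,1,6,4,5

step 1: dequeue 3; queue=[2,7]; order=3
step 2: dequeue 2; queue=[7,0,1,6]; order=3,2
step 3: dequeue 7; queue=[0,1,6,4,5]; order=3,2,7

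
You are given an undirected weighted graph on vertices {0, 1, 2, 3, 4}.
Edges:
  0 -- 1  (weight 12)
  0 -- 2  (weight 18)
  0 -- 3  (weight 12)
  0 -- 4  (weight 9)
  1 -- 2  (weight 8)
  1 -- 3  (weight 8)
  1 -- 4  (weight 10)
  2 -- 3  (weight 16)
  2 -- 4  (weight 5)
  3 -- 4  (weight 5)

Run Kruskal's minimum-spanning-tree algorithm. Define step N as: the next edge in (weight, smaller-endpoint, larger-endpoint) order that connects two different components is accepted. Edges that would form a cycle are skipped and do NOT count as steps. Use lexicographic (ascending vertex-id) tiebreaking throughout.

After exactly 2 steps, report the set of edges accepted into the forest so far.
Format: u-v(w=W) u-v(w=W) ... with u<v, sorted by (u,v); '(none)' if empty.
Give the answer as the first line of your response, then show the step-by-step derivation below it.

2-4(w=5) 3-4(w=5)

step 1: add edge 2-4 (w=5); MST = {2-4(w=5)}
step 2: add edge 3-4 (w=5); MST = {2-4(w=5) 3-4(w=5)}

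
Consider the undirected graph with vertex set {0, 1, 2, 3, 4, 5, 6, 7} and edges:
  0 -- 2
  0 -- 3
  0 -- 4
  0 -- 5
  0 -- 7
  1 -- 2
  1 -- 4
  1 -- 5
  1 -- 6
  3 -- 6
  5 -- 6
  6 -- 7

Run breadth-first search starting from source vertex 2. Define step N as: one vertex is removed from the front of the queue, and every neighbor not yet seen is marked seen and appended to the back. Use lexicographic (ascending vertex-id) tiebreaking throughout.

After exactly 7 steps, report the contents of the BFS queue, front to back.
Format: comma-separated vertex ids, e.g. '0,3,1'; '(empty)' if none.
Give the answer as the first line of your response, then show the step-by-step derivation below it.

6

step 1: dequeue 2; queue=[0,1]; order=2
step 2: dequeue 0; queue=[1,3,4,5,7]; order=2,0
step 3: dequeue 1; queue=[3,4,5,7,6]; order=2,0,1
step 4: dequeue 3; queue=[4,5,7,6]; order=2,0,1,3
step 5: dequeue 4; queue=[5,7,6]; order=2,0,1,3,4
step 6: dequeue 5; queue=[7,6]; order=2,0,1,3,4,5
step 7: dequeue 7; queue=[6]; order=2,0,1,3,4,5,7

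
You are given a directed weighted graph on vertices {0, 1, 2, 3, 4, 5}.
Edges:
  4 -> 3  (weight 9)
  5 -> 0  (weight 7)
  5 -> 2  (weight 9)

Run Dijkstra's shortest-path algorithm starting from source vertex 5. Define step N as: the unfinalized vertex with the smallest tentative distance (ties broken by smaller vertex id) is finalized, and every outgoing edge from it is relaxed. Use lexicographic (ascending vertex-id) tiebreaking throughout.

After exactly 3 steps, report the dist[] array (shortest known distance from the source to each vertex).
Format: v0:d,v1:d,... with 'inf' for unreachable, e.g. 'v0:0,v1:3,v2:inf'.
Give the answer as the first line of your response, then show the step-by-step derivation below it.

v0:7,v1:inf,v2:9,v3:inf,v4:inf,v5:0

step 1: dist = v0:7,v1:inf,v2:9,v3:inf,v4:inf,v5:0
step 2: dist = v0:7,v1:inf,v2:9,v3:inf,v4:inf,v5:0
step 3: dist = v0:7,v1:inf,v2:9,v3:inf,v4:inf,v5:0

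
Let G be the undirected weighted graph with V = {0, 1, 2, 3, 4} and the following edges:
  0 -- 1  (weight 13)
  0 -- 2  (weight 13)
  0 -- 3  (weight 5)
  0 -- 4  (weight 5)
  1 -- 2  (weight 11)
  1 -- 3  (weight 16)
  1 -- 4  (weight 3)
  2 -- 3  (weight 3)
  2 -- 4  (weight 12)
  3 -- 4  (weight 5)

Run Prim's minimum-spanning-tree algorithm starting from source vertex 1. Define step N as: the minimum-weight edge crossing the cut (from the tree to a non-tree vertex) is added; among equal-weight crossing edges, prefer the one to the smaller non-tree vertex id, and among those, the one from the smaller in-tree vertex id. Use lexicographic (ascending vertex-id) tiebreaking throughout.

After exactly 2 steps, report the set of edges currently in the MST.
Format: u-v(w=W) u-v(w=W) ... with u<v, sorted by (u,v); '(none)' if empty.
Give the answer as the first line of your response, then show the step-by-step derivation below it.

0-4(w=5) 1-4(w=3)

step 1: add edge 1-4 (w=3); MST = {1-4(w=3)}
step 2: add edge 0-4 (w=5); MST = {0-4(w=5) 1-4(w=3)}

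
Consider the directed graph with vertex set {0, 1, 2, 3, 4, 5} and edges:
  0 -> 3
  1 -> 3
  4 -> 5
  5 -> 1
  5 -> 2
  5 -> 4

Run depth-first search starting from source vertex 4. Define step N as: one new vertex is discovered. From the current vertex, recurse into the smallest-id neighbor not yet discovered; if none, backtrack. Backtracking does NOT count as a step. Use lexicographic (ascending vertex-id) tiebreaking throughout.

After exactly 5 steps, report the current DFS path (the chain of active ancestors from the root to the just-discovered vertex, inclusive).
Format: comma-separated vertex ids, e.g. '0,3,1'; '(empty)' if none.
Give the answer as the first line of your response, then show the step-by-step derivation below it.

4,5,2

step 1: discover 4; path=4; order=4
step 2: discover 5; path=4>5; order=4,5
step 3: discover 1; path=4>5>1; order=4,5,1
step 4: discover 3; path=4>5>1>3; order=4,5,1,3
step 5: discover 2; path=4>5>2; order=4,5,1,3,2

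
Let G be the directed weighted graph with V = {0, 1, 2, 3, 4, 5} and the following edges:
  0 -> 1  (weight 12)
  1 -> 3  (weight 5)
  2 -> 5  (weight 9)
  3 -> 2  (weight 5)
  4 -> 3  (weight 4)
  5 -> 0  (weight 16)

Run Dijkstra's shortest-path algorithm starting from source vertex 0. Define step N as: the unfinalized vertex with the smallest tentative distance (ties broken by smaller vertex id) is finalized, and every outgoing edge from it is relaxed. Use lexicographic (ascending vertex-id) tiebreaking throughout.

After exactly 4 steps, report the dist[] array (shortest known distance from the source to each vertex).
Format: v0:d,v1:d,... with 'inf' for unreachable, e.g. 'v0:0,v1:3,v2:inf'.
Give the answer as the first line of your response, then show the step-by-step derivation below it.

v0:0,v1:12,v2:22,v3:17,v4:inf,v5:31

step 1: dist = v0:0,v1:12,v2:inf,v3:inf,v4:inf,v5:inf
step 2: dist = v0:0,v1:12,v2:inf,v3:17,v4:inf,v5:inf
step 3: dist = v0:0,v1:12,v2:22,v3:17,v4:inf,v5:inf
step 4: dist = v0:0,v1:12,v2:22,v3:17,v4:inf,v5:31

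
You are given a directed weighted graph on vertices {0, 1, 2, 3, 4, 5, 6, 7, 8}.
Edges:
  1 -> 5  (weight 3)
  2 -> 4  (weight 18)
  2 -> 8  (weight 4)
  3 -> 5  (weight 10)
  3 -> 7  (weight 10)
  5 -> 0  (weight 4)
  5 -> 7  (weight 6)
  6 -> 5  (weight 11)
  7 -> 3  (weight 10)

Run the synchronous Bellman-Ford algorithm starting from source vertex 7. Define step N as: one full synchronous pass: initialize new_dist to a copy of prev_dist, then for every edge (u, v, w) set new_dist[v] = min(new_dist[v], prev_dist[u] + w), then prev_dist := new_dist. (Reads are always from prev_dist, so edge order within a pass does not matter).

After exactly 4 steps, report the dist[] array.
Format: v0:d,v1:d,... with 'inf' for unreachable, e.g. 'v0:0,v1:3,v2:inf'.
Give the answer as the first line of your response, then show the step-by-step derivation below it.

v0:24,v1:inf,v2:inf,v3:10,v4:inf,v5:20,v6:inf,v7:0,v8:inf

step 1: dist = v0:inf,v1:inf,v2:inf,v3:10,v4:inf,v5:inf,v6:inf,v7:0,v8:inf
step 2: dist = v0:inf,v1:inf,v2:inf,v3:10,v4:inf,v5:20,v6:inf,v7:0,v8:inf
step 3: dist = v0:24,v1:inf,v2:inf,v3:10,v4:inf,v5:20,v6:inf,v7:0,v8:inf
step 4: dist = v0:24,v1:inf,v2:inf,v3:10,v4:inf,v5:20,v6:inf,v7:0,v8:inf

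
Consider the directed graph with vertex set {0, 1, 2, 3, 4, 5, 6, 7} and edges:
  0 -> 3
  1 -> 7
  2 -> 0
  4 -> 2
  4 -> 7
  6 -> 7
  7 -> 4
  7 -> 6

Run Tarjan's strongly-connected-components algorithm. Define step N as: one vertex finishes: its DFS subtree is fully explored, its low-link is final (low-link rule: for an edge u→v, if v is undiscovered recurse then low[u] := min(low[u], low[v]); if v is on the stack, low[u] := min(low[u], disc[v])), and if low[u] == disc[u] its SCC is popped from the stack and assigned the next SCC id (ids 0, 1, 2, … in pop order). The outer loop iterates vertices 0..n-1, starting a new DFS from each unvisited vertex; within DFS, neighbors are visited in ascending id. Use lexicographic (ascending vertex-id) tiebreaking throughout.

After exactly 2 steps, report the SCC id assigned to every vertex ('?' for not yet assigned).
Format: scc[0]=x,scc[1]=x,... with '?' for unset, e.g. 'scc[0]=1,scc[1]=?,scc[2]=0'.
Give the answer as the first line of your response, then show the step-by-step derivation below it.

scc[0]=1,scc[1]=?,scc[2]=?,scc[3]=0,scc[4]=?,scc[5]=?,scc[6]=?,scc[7]=?

step 1: low=(low[0]=0,low[1]=?,low[2]=?,low[3]=1,low[4]=?,low[5]=?,low[6]=?,low[7]=?); scc=(scc[0]=?,scc[1]=?,scc[2]=?,scc[3]=0,scc[4]=?,scc[5]=?,scc[6]=?,scc[7]=?)
step 2: low=(low[0]=0,low[1]=?,low[2]=?,low[3]=1,low[4]=?,low[5]=?,low[6]=?,low[7]=?); scc=(scc[0]=1,scc[1]=?,scc[2]=?,scc[3]=0,scc[4]=?,scc[5]=?,scc[6]=?,scc[7]=?)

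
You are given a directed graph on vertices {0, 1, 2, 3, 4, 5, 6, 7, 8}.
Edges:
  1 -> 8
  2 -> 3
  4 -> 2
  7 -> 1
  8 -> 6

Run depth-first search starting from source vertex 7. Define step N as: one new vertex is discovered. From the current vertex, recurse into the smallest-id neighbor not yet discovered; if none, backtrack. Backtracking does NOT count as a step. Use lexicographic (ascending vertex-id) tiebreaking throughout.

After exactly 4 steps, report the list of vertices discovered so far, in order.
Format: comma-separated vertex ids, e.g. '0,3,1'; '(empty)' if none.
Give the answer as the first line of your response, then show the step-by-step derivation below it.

7,1,8,6

step 1: discover 7; path=7; order=7
step 2: discover 1; path=7>1; order=7,1
step 3: discover 8; path=7>1>8; order=7,1,8
step 4: discover 6; path=7>1>8>6; order=7,1,8,6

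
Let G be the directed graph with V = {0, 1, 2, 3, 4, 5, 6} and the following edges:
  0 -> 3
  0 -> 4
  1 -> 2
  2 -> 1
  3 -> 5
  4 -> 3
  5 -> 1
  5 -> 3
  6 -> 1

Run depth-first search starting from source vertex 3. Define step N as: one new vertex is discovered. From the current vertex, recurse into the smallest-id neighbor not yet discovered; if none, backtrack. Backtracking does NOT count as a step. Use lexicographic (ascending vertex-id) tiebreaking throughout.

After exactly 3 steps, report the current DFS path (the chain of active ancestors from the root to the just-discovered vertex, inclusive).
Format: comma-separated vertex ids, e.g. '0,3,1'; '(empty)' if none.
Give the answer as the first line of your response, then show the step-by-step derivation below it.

3,5,1

step 1: discover 3; path=3; order=3
step 2: discover 5; path=3>5; order=3,5
step 3: discover 1; path=3>5>1; order=3,5,1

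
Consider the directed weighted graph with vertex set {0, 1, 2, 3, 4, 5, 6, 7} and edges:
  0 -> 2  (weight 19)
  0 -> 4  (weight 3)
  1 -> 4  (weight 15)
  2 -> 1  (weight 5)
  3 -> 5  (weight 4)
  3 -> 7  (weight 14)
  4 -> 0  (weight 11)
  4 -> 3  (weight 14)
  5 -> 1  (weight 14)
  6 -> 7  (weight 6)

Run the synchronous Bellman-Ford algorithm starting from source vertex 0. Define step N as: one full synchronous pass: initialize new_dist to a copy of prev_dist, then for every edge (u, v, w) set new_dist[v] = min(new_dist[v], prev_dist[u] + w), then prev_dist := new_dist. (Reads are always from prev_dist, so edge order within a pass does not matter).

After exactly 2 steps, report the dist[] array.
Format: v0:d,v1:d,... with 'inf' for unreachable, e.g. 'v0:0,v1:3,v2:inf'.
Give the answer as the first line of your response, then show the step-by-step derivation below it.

v0:0,v1:24,v2:19,v3:17,v4:3,v5:inf,v6:inf,v7:inf

step 1: dist = v0:0,v1:inf,v2:19,v3:inf,v4:3,v5:inf,v6:inf,v7:inf
step 2: dist = v0:0,v1:24,v2:19,v3:17,v4:3,v5:inf,v6:inf,v7:inf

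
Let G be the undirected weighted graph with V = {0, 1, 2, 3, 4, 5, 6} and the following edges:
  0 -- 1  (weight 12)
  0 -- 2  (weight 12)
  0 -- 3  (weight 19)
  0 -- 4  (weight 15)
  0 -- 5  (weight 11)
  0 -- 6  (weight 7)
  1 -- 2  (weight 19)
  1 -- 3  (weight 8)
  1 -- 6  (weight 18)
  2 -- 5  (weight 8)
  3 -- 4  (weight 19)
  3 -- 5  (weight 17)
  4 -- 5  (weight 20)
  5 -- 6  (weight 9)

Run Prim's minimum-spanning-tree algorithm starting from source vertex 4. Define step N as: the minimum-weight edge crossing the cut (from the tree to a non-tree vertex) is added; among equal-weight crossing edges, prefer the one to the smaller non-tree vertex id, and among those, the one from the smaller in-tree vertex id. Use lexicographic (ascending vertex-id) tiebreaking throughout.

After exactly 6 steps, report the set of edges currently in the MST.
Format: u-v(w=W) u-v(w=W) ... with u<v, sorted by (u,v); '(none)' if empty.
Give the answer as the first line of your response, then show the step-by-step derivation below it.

0-1(w=12) 0-4(w=15) 0-6(w=7) 1-3(w=8) 2-5(w=8) 5-6(w=9)

step 1: add edge 0-4 (w=15); MST = {0-4(w=15)}
step 2: add edge 0-6 (w=7); MST = {0-4(w=15) 0-6(w=7)}
step 3: add edge 5-6 (w=9); MST = {0-4(w=15) 0-6(w=7) 5-6(w=9)}
step 4: add edge 2-5 (w=8); MST = {0-4(w=15) 0-6(w=7) 2-5(w=8) 5-6(w=9)}
step 5: add edge 0-1 (w=12); MST = {0-1(w=12) 0-4(w=15) 0-6(w=7) 2-5(w=8) 5-6(w=9)}
step 6: add edge 1-3 (w=8); MST = {0-1(w=12) 0-4(w=15) 0-6(w=7) 1-3(w=8) 2-5(w=8) 5-6(w=9)}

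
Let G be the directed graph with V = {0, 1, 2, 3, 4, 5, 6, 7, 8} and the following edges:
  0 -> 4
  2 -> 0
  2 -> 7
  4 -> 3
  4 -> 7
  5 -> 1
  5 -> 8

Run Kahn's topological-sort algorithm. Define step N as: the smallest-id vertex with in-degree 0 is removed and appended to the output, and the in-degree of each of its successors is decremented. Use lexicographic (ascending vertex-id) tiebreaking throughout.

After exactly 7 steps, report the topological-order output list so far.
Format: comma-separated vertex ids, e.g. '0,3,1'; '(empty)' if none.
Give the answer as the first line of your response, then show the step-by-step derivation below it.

2,0,4,3,5,1,6

step 1: output 2; order=[2]; indeg=(0,1,0,1,1,0,0,1,1)
step 2: output 0; order=[2,0]; indeg=(0,1,0,1,0,0,0,1,1)
step 3: output 4; order=[2,0,4]; indeg=(0,1,0,0,0,0,0,0,1)
step 4: output 3; order=[2,0,4,3]; indeg=(0,1,0,0,0,0,0,0,1)
step 5: output 5; order=[2,0,4,3,5]; indeg=(0,0,0,0,0,0,0,0,0)
step 6: output 1; order=[2,0,4,3,5,1]; indeg=(0,0,0,0,0,0,0,0,0)
step 7: output 6; order=[2,0,4,3,5,1,6]; indeg=(0,0,0,0,0,0,0,0,0)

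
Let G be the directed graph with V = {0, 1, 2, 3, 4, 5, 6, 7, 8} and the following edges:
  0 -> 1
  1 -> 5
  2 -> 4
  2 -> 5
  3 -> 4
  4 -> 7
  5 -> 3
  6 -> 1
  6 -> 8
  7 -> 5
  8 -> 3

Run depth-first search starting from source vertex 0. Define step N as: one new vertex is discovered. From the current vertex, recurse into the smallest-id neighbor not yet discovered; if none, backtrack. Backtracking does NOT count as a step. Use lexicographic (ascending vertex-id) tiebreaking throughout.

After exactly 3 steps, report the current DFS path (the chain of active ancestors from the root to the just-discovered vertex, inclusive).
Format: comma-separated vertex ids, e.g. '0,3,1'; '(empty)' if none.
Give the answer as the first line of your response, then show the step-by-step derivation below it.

0,1,5

step 1: discover 0; path=0; order=0
step 2: discover 1; path=0>1; order=0,1
step 3: discover 5; path=0>1>5; order=0,1,5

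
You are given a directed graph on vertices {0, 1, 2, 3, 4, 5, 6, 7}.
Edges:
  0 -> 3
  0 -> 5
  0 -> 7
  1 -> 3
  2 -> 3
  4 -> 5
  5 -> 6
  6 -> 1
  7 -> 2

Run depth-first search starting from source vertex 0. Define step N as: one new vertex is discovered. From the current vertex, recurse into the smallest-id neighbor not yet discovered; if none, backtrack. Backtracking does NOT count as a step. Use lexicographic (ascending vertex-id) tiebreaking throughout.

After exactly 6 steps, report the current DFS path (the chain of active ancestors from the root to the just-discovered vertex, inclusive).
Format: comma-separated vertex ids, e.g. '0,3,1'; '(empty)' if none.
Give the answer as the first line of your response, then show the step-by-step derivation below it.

0,7

step 1: discover 0; path=0; order=0
step 2: discover 3; path=0>3; order=0,3
step 3: discover 5; path=0>5; order=0,3,5
step 4: discover 6; path=0>5>6; order=0,3,5,6
step 5: discover 1; path=0>5>6>1; order=0,3,5,6,1
step 6: discover 7; path=0>7; order=0,3,5,6,1,7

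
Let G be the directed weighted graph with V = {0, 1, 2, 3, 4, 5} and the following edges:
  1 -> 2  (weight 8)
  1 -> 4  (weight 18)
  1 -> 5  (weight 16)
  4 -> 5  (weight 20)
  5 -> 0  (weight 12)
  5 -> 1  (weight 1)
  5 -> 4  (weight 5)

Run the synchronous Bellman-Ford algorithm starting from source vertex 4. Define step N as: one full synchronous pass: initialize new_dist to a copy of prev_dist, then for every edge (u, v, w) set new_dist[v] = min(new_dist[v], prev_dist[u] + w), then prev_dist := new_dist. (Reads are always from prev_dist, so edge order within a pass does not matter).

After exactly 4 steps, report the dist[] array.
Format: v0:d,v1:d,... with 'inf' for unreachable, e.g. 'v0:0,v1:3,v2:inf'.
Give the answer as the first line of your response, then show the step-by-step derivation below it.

v0:32,v1:21,v2:29,v3:inf,v4:0,v5:20

step 1: dist = v0:inf,v1:inf,v2:inf,v3:inf,v4:0,v5:20
step 2: dist = v0:32,v1:21,v2:inf,v3:inf,v4:0,v5:20
step 3: dist = v0:32,v1:21,v2:29,v3:inf,v4:0,v5:20
step 4: dist = v0:32,v1:21,v2:29,v3:inf,v4:0,v5:20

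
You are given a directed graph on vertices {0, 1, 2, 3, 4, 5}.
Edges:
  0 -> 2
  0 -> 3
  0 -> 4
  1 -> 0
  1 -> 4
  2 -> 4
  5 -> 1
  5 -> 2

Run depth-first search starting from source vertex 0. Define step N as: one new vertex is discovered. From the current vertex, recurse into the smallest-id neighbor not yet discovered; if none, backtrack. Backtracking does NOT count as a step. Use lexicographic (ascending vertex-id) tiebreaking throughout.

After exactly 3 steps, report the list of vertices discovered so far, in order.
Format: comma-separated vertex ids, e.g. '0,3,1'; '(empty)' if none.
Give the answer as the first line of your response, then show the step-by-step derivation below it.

0,2,4

step 1: discover 0; path=0; order=0
step 2: discover 2; path=0>2; order=0,2
step 3: discover 4; path=0>2>4; order=0,2,4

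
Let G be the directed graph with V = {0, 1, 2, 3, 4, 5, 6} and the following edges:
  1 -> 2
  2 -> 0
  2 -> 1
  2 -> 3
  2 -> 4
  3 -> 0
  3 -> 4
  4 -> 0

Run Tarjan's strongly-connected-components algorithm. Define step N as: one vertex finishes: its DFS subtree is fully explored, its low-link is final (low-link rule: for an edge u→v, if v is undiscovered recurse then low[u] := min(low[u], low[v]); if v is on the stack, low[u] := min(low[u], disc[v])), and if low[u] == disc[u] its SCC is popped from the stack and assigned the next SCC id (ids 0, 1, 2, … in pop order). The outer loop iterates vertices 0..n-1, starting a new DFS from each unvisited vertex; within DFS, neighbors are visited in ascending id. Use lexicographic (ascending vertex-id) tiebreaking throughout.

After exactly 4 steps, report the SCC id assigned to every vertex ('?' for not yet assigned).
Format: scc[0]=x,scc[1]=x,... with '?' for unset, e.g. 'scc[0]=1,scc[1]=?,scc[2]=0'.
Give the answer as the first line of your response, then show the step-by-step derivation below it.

scc[0]=0,scc[1]=?,scc[2]=?,scc[3]=2,scc[4]=1,scc[5]=?,scc[6]=?

step 1: low=(low[0]=0,low[1]=?,low[2]=?,low[3]=?,low[4]=?,low[5]=?,low[6]=?); scc=(scc[0]=0,scc[1]=?,scc[2]=?,scc[3]=?,scc[4]=?,scc[5]=?,scc[6]=?)
step 2: low=(low[0]=0,low[1]=1,low[2]=1,low[3]=3,low[4]=4,low[5]=?,low[6]=?); scc=(scc[0]=0,scc[1]=?,scc[2]=?,scc[3]=?,scc[4]=1,scc[5]=?,scc[6]=?)
step 3: low=(low[0]=0,low[1]=1,low[2]=1,low[3]=3,low[4]=4,low[5]=?,low[6]=?); scc=(scc[0]=0,scc[1]=?,scc[2]=?,scc[3]=2,scc[4]=1,scc[5]=?,scc[6]=?)
step 4: low=(low[0]=0,low[1]=1,low[2]=1,low[3]=3,low[4]=4,low[5]=?,low[6]=?); scc=(scc[0]=0,scc[1]=?,scc[2]=?,scc[3]=2,scc[4]=1,scc[5]=?,scc[6]=?)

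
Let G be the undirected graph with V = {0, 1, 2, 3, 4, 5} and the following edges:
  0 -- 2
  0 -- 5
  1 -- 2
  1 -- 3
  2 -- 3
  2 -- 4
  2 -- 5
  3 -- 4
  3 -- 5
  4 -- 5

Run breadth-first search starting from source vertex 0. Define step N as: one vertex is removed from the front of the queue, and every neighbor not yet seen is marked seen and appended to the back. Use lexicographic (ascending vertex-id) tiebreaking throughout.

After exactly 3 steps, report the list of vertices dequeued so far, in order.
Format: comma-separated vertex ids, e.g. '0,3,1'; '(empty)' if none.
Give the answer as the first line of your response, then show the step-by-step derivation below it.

0,2,5

step 1: dequeue 0; queue=[2,5]; order=0
step 2: dequeue 2; queue=[5,1,3,4]; order=0,2
step 3: dequeue 5; queue=[1,3,4]; order=0,2,5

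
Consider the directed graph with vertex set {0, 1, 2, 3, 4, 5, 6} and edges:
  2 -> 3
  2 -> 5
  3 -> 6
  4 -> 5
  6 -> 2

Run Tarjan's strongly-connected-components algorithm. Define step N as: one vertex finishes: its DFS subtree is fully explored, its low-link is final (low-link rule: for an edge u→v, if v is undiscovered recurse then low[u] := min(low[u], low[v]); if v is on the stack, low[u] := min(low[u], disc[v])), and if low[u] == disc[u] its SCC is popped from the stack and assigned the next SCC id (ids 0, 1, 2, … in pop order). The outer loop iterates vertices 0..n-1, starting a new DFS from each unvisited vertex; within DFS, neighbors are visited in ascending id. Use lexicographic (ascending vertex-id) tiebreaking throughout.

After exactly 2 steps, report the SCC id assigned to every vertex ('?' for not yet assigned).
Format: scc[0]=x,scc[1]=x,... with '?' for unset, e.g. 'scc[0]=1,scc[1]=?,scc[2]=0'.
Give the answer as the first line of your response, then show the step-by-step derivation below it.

scc[0]=0,scc[1]=1,scc[2]=?,scc[3]=?,scc[4]=?,scc[5]=?,scc[6]=?

step 1: low=(low[0]=0,low[1]=?,low[2]=?,low[3]=?,low[4]=?,low[5]=?,low[6]=?); scc=(scc[0]=0,scc[1]=?,scc[2]=?,scc[3]=?,scc[4]=?,scc[5]=?,scc[6]=?)
step 2: low=(low[0]=0,low[1]=1,low[2]=?,low[3]=?,low[4]=?,low[5]=?,low[6]=?); scc=(scc[0]=0,scc[1]=1,scc[2]=?,scc[3]=?,scc[4]=?,scc[5]=?,scc[6]=?)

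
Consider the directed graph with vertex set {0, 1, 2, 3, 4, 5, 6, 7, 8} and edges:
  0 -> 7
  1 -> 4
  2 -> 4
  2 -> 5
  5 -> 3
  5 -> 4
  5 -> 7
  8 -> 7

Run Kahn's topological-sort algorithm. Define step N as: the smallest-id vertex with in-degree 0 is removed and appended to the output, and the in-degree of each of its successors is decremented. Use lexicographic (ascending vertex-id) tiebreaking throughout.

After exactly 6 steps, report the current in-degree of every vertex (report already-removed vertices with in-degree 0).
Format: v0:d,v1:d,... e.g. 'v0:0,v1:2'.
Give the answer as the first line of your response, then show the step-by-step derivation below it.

v0:0,v1:0,v2:0,v3:0,v4:0,v5:0,v6:0,v7:1,v8:0

step 1: output 0; order=[0]; indeg=(0,0,0,1,3,1,0,2,0)
step 2: output 1; order=[0,1]; indeg=(0,0,0,1,2,1,0,2,0)
step 3: output 2; order=[0,1,2]; indeg=(0,0,0,1,1,0,0,2,0)
step 4: output 5; order=[0,1,2,5]; indeg=(0,0,0,0,0,0,0,1,0)
step 5: output 3; order=[0,1,2,5,3]; indeg=(0,0,0,0,0,0,0,1,0)
step 6: output 4; order=[0,1,2,5,3,4]; indeg=(0,0,0,0,0,0,0,1,0)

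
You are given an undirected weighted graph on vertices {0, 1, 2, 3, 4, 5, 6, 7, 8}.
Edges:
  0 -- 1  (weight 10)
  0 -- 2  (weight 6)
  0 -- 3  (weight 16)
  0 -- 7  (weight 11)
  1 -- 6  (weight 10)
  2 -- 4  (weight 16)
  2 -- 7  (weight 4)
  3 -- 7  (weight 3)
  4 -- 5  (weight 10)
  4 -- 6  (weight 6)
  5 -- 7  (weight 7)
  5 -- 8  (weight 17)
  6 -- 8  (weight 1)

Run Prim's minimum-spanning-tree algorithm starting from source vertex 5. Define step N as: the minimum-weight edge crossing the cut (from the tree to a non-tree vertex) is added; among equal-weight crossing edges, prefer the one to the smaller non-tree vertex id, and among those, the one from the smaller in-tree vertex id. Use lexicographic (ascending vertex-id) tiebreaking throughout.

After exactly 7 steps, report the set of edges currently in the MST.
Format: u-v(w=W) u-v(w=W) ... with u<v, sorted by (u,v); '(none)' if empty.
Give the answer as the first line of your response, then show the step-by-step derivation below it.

0-1(w=10) 0-2(w=6) 2-7(w=4) 3-7(w=3) 4-5(w=10) 4-6(w=6) 5-7(w=7)

step 1: add edge 5-7 (w=7); MST = {5-7(w=7)}
step 2: add edge 3-7 (w=3); MST = {3-7(w=3) 5-7(w=7)}
step 3: add edge 2-7 (w=4); MST = {2-7(w=4) 3-7(w=3) 5-7(w=7)}
step 4: add edge 0-2 (w=6); MST = {0-2(w=6) 2-7(w=4) 3-7(w=3) 5-7(w=7)}
step 5: add edge 0-1 (w=10); MST = {0-1(w=10) 0-2(w=6) 2-7(w=4) 3-7(w=3) 5-7(w=7)}
step 6: add edge 4-5 (w=10); MST = {0-1(w=10) 0-2(w=6) 2-7(w=4) 3-7(w=3) 4-5(w=10) 5-7(w=7)}
step 7: add edge 4-6 (w=6); MST = {0-1(w=10) 0-2(w=6) 2-7(w=4) 3-7(w=3) 4-5(w=10) 4-6(w=6) 5-7(w=7)}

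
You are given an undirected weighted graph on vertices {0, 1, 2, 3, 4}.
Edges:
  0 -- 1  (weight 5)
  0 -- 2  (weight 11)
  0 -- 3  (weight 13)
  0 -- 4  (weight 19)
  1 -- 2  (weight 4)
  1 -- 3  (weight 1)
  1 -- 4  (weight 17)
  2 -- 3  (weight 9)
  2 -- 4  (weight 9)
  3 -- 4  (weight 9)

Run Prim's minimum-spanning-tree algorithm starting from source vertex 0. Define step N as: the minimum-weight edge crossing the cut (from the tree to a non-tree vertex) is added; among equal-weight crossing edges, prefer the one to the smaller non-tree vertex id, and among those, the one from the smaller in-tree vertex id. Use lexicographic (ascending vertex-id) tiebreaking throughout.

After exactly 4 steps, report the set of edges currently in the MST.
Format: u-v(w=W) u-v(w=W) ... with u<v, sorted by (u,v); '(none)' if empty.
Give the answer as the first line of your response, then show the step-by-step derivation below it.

0-1(w=5) 1-2(w=4) 1-3(w=1) 2-4(w=9)

step 1: add edge 0-1 (w=5); MST = {0-1(w=5)}
step 2: add edge 1-3 (w=1); MST = {0-1(w=5) 1-3(w=1)}
step 3: add edge 1-2 (w=4); MST = {0-1(w=5) 1-2(w=4) 1-3(w=1)}
step 4: add edge 2-4 (w=9); MST = {0-1(w=5) 1-2(w=4) 1-3(w=1) 2-4(w=9)}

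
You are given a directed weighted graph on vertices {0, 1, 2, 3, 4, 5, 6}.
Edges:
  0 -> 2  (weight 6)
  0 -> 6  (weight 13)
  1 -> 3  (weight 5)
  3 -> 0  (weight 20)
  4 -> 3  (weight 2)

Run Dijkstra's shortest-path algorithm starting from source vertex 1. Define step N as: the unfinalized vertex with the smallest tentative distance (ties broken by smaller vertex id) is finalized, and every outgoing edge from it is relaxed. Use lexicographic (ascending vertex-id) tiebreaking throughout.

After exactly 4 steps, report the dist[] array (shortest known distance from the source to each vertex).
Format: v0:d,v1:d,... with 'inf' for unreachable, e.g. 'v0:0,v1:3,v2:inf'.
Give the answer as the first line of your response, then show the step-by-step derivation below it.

v0:25,v1:0,v2:31,v3:5,v4:inf,v5:inf,v6:38

step 1: dist = v0:inf,v1:0,v2:inf,v3:5,v4:inf,v5:inf,v6:inf
step 2: dist = v0:25,v1:0,v2:inf,v3:5,v4:inf,v5:inf,v6:inf
step 3: dist = v0:25,v1:0,v2:31,v3:5,v4:inf,v5:inf,v6:38
step 4: dist = v0:25,v1:0,v2:31,v3:5,v4:inf,v5:inf,v6:38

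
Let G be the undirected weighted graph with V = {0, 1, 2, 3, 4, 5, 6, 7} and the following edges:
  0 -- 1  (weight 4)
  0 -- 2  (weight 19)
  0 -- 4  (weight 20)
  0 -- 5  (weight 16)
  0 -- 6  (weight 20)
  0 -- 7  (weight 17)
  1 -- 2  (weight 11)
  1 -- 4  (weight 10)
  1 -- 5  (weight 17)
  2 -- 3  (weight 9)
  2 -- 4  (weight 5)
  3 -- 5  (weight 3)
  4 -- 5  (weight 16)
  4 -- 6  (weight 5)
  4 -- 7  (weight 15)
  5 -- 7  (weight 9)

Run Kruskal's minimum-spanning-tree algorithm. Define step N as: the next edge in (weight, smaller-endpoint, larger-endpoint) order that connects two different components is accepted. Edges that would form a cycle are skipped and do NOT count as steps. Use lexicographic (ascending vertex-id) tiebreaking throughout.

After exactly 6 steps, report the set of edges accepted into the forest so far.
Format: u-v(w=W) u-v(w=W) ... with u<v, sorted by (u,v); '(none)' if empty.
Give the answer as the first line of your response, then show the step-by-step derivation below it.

0-1(w=4) 2-3(w=9) 2-4(w=5) 3-5(w=3) 4-6(w=5) 5-7(w=9)

step 1: add edge 3-5 (w=3); MST = {3-5(w=3)}
step 2: add edge 0-1 (w=4); MST = {0-1(w=4) 3-5(w=3)}
step 3: add edge 2-4 (w=5); MST = {0-1(w=4) 2-4(w=5) 3-5(w=3)}
step 4: add edge 4-6 (w=5); MST = {0-1(w=4) 2-4(w=5) 3-5(w=3) 4-6(w=5)}
step 5: add edge 2-3 (w=9); MST = {0-1(w=4) 2-3(w=9) 2-4(w=5) 3-5(w=3) 4-6(w=5)}
step 6: add edge 5-7 (w=9); MST = {0-1(w=4) 2-3(w=9) 2-4(w=5) 3-5(w=3) 4-6(w=5) 5-7(w=9)}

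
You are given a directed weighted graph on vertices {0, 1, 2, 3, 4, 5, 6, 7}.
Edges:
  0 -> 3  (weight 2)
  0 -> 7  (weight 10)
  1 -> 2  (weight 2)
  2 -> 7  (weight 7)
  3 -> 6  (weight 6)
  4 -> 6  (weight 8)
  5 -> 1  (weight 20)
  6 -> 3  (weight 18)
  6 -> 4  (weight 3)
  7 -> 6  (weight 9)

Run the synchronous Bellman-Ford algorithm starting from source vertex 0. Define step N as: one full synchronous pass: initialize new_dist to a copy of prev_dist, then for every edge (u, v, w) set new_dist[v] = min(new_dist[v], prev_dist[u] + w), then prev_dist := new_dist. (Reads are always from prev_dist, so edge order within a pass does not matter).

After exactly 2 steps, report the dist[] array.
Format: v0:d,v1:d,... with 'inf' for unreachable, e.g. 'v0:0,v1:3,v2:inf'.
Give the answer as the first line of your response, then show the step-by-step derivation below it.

v0:0,v1:inf,v2:inf,v3:2,v4:inf,v5:inf,v6:8,v7:10

step 1: dist = v0:0,v1:inf,v2:inf,v3:2,v4:inf,v5:inf,v6:inf,v7:10
step 2: dist = v0:0,v1:inf,v2:inf,v3:2,v4:inf,v5:inf,v6:8,v7:10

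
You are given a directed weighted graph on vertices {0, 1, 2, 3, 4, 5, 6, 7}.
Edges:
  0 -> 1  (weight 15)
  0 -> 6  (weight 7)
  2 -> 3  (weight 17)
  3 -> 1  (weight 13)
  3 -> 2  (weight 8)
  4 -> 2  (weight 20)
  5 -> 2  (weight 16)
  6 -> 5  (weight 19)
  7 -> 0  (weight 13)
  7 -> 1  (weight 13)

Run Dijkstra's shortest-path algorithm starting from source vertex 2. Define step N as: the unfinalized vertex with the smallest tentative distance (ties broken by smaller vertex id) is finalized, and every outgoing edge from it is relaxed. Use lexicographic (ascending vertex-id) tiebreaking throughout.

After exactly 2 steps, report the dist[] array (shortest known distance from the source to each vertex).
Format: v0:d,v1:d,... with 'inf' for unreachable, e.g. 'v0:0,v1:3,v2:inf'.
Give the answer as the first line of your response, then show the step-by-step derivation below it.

v0:inf,v1:30,v2:0,v3:17,v4:inf,v5:inf,v6:inf,v7:inf

step 1: dist = v0:inf,v1:inf,v2:0,v3:17,v4:inf,v5:inf,v6:inf,v7:inf
step 2: dist = v0:inf,v1:30,v2:0,v3:17,v4:inf,v5:inf,v6:inf,v7:inf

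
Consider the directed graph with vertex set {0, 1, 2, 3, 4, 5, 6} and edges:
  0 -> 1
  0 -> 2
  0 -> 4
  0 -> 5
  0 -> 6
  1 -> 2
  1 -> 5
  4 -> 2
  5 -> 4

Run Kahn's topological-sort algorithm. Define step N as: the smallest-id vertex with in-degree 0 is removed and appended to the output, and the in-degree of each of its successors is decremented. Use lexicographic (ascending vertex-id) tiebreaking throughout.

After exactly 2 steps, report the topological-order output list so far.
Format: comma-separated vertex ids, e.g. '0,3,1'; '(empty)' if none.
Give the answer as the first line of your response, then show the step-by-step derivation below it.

0,1

step 1: output 0; order=[0]; indeg=(0,0,2,0,1,1,0)
step 2: output 1; order=[0,1]; indeg=(0,0,1,0,1,0,0)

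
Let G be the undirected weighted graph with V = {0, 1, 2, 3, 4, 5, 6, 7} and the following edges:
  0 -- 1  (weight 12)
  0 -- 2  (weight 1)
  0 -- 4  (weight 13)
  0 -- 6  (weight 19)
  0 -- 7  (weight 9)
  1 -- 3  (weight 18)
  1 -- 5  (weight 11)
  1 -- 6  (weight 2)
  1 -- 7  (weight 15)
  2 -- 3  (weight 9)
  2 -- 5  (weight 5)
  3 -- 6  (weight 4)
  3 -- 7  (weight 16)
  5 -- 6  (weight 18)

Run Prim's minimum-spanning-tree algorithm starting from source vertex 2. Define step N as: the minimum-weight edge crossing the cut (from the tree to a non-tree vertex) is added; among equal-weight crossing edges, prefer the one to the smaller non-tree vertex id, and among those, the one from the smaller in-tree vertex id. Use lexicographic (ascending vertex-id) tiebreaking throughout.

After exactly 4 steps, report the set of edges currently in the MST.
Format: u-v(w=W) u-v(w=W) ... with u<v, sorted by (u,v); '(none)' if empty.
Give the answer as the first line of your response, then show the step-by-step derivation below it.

0-2(w=1) 2-3(w=9) 2-5(w=5) 3-6(w=4)

step 1: add edge 0-2 (w=1); MST = {0-2(w=1)}
step 2: add edge 2-5 (w=5); MST = {0-2(w=1) 2-5(w=5)}
step 3: add edge 2-3 (w=9); MST = {0-2(w=1) 2-3(w=9) 2-5(w=5)}
step 4: add edge 3-6 (w=4); MST = {0-2(w=1) 2-3(w=9) 2-5(w=5) 3-6(w=4)}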